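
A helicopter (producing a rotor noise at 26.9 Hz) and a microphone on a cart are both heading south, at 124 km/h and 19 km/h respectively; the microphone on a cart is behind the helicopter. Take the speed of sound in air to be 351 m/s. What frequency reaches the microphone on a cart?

24.9 Hz

124 km/h = 34.44 m/s; 19 km/h = 5.278 m/s.
The microphone on a cart is behind, so the helicopter is moving away from it while the microphone on a cart is moving toward the helicopter.
General Doppler shift: f' = f · (v + v_o)/(v + v_s).
f' = 26.9 × (351 + 5.278)/(351 + 34.44) = 26.9 × 356.28/385.44 ≈ 24.9 Hz.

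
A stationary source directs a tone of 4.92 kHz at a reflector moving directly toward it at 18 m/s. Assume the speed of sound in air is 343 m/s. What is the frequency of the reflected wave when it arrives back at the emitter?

At the reflector (a moving observer), f₁ = f₀ · (v + u)/v = 4.92 × 361/343 ≈ 5.18 kHz.
On reflection it acts as a source moving toward the stationary detector: f₂ = f₁ · v/(v − u) = 5.18 × 343/325 ≈ 5.46 kHz.

5.46 kHz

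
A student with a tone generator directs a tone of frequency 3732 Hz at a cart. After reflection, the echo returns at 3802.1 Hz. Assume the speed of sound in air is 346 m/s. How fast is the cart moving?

Double Doppler shift off a moving reflector: f₂ = f₀ · (v + u)/(v − u) (u > 0 toward emitter).
Rearranging, u = v · (f₂ − f₀)/(f₂ + f₀) = 346 × 70.1/7534.1 ≈ 3.2 m/s.
So the cart is moving at 3.2 m/s toward the emitter.

3.2 m/s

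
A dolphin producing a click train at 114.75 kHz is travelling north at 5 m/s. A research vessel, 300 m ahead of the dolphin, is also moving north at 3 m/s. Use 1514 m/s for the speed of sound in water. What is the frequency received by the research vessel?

The research vessel is ahead, so the dolphin is moving toward it while the research vessel is moving away from the dolphin.
Both move, so f' = f · (v − v_o)/(v − v_s).
f' = 114.75 × (1514 − 3)/(1514 − 5) = 114.75 × 1511/1509 ≈ 114.9 kHz.

114.9 kHz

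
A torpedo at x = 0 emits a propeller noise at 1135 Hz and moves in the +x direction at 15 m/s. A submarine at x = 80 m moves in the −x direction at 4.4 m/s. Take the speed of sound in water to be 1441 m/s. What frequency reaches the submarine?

The observer lies on the +x side, so the source is heading toward the observer and the observer is heading toward the source.
With source approaching and observer approaching, f' = f · (v + v_o)/(v − v_s).
f' = 1135 × (1441 + 4.4)/(1441 − 15) = 1135 × 1445.4/1426 ≈ 1150 Hz.

1150 Hz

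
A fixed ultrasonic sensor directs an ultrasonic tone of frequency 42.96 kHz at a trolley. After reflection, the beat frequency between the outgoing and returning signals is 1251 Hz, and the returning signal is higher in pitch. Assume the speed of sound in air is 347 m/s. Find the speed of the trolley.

5.0 m/s

Double Doppler shift off a moving reflector: f₂ = f₀ · (v + u)/(v − u) (u > 0 toward emitter).
Returning signal is higher, so f₂ = f₀ + Δf = 42960 + 1251 = 44211 Hz.
Rearranging, u = v · (f₂ − f₀)/(f₂ + f₀) = 347 × 1251/87171 ≈ 5.0 m/s.
So the trolley is moving at 5.0 m/s toward the emitter.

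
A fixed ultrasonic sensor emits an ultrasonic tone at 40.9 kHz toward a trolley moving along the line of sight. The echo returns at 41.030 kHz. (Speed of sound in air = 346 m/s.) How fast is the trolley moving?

Double Doppler shift off a moving reflector: f₂ = f₀ · (v + u)/(v − u) (u > 0 toward emitter).
Rearranging, u = v · (f₂ − f₀)/(f₂ + f₀) = 346 × 0.130/81.930 ≈ 0.55 m/s.
So the trolley is moving at 0.55 m/s toward the emitter.

0.55 m/s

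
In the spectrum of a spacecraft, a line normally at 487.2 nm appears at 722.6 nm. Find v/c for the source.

λ'/λ₀ = 1.4832 > 1 (redshift), so the source is receding.
λ'/λ₀ = √((1 + β)/(1 − β)) for a receding source ⇒ β = (r² − 1)/(r² + 1) with r = λ'/λ₀.
β = (2.1998 − 1)/(2.1998 + 1) ≈ 0.375.

0.375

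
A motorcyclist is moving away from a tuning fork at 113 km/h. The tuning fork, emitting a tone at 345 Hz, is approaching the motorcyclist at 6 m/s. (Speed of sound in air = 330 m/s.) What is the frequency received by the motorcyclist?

113 km/h = 31.39 m/s.
With source approaching and observer receding, f' = f · (v − v_o)/(v − v_s).
f' = 345 × (330 − 31.39)/(330 − 6) = 345 × 298.61/324 ≈ 318 Hz.

318 Hz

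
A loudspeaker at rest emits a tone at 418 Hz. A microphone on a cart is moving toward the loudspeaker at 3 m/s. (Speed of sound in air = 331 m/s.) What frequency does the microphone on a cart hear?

422 Hz

Moving observer, stationary source: f' = f · (v + v_o)/v.
f' = 418 × (331 + 3)/331 = 418 × 334/331 ≈ 422 Hz.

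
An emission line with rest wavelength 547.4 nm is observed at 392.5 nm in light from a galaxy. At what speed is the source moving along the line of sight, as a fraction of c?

λ'/λ₀ = 0.7170 < 1 (blueshift), so the source is approaching.
λ'/λ₀ = √((1 − β)/(1 + β)) for an approaching source ⇒ β = (1 − r²)/(1 + r²) with r = λ'/λ₀.
β = (1 − 0.5141)/(1 + 0.5141) ≈ 0.321.

0.321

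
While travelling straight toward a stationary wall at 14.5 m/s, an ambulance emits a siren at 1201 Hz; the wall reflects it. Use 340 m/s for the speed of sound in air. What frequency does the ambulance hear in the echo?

1308 Hz

The wall receives the sound from a moving source: f₁ = f₀ · v/(v − v_e) = 1201 × 340/325.5 ≈ 1255 Hz.
On the return leg the ambulance is a moving observer: f₂ = f₁ · (v + v_e)/v = 1255 × 354.5/340 ≈ 1308 Hz.
Equivalently f₂ = f₀ · (v + v_e)/(v − v_e).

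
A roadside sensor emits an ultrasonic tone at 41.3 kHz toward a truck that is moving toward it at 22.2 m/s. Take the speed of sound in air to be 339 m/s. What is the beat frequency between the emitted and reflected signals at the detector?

The truck first receives the wave as a moving observer: f₁ = f₀ · (v + u)/v = 41.3 × (339 + 22.2)/339 ≈ 44.00 kHz.
On reflection it acts as a source moving toward the stationary detector: f₂ = f₁ · v/(v − u) = 44.00 × 339/316.8 ≈ 47.09 kHz.
Beat frequency (with f₀ = 41300 Hz): |f₂ − f₀| = 2u·f₀/(v − u) = 2 × 22.2 × 41300/316.8 ≈ 5788 Hz.

5788 Hz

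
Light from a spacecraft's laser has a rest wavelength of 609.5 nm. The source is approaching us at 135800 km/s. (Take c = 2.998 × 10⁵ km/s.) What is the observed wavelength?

β = v/c = 135800/299800 = 0.4530.
Relativistic Doppler for wavelength: λ' = λ₀ · √((1 − β)/(1 + β)).
λ' = 609.5 × √(0.5470/1.4530) = 609.5 × 0.61359 ≈ 374.0 nm.

374.0 nm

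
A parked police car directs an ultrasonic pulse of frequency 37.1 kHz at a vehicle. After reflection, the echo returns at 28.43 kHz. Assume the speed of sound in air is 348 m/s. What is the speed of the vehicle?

46 m/s

Double Doppler shift off a moving reflector: f₂ = f₀ · (v + u)/(v − u) (u > 0 toward emitter).
Rearranging, u = v · (f₂ − f₀)/(f₂ + f₀) = 348 × -8.67/65.53 ≈ -46 m/s.
So the vehicle is moving at 46 m/s away from the emitter.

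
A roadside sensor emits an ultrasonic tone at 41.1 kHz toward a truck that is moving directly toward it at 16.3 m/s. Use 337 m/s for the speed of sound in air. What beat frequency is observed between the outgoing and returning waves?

The truck first receives the wave as a moving observer: f₁ = f₀ · (v + u)/v = 41.1 × (337 + 16.3)/337 ≈ 43.09 kHz.
The reflection then acts as a moving source: f₂ = f₁ · v/(v − u) ≈ 45.28 kHz.
Beat frequency (with f₀ = 41100 Hz): |f₂ − f₀| = 2u·f₀/(v − u) = 2 × 16.3 × 41100/320.7 ≈ 4178 Hz.

4178 Hz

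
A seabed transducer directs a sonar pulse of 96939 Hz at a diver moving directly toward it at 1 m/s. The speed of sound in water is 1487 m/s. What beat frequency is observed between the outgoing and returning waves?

At the diver (a moving observer), f₁ = f₀ · (v + u)/v = 96939 × 1488/1487 ≈ 97004.2 Hz.
The reflection then acts as a moving source: f₂ = f₁ · v/(v − u) ≈ 97069.5 Hz.
Equivalently f₂ = f₀ · (v + u)/(v − u).
Beat frequency: |f₂ − f₀| = 2u·f₀/(v − u) = 2 × 1 × 96939/1486 ≈ 130 Hz.

130 Hz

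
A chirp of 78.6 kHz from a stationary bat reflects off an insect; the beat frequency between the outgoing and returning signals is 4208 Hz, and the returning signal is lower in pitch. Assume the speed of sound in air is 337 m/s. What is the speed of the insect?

Double Doppler shift off a moving reflector: f₂ = f₀ · (v + u)/(v − u) (u > 0 toward emitter).
Returning signal is lower, so f₂ = f₀ − Δf = 78600 − 4208 = 74392 Hz.
Rearranging, u = v · (f₂ − f₀)/(f₂ + f₀) = 337 × -4208/152992 ≈ -9.3 m/s.
So the insect is moving at 9.3 m/s away from the emitter.

9.3 m/s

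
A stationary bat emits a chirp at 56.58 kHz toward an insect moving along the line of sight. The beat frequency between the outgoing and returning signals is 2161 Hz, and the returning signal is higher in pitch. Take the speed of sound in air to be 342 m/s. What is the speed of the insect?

6.4 m/s

Double Doppler shift off a moving reflector: f₂ = f₀ · (v + u)/(v − u) (u > 0 toward emitter).
Returning signal is higher, so f₂ = f₀ + Δf = 56580 + 2161 = 58741 Hz.
Rearranging, u = v · (f₂ − f₀)/(f₂ + f₀) = 342 × 2161/115321 ≈ 6.4 m/s.
So the insect is moving at 6.4 m/s toward the emitter.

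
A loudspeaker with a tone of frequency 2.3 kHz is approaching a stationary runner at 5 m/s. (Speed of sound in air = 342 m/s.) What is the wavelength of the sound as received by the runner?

14.7 cm

Moving source, stationary observer: f' = f · v/(v − v_s) since the source is approaching.
f' = 2.3 × 342/(342 − 5) ≈ 2.33 kHz.
λ' = v/f' = 342/2334.12 ≈ 14.7 cm.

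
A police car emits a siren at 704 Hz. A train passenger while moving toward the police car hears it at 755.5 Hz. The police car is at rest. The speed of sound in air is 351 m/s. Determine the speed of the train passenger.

26 m/s

f' = f · (v + v_o)/v ⇒ v_o = v · |f'/f − 1|.
v_o = 351 × |755.5/704 − 1| = 351 × 0.07315 ≈ 26 m/s.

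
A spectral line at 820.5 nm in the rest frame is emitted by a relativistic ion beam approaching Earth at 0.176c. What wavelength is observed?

686.8 nm

Relativistic Doppler for wavelength: λ' = λ₀ · √((1 − β)/(1 + β)).
λ' = 820.5 × √(0.8240/1.1760) = 820.5 × 0.83707 ≈ 686.8 nm.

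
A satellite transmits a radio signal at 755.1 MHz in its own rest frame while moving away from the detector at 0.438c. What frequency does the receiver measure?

Relativistic Doppler for frequency: f' = f₀ · √((1 − β)/(1 + β)).
f' = 755.1 × √(0.5620/1.4380) = 755.1 × 0.62516 ≈ 472.1 MHz.

472.1 MHz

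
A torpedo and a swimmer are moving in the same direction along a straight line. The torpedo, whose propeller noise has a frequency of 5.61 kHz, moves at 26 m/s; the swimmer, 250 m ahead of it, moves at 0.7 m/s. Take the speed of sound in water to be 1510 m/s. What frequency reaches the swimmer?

The swimmer is ahead, so the torpedo is moving toward it while the swimmer is moving away from the torpedo.
General Doppler shift: f' = f · (v − v_o)/(v − v_s).
f' = 5.61 × (1510 − 0.7)/(1510 − 26) = 5.61 × 1509.3/1484 ≈ 5.71 kHz.

5.71 kHz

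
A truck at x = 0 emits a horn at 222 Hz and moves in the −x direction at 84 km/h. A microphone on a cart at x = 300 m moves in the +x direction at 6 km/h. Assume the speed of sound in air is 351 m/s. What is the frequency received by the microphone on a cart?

84 km/h = 23.33 m/s; 6 km/h = 1.667 m/s.
The observer lies on the +x side, so the source is heading away from the observer and the observer is heading away from the source.
With source receding and observer receding, f' = f · (v − v_o)/(v + v_s).
f' = 222 × (351 − 1.667)/(351 + 23.33) = 222 × 349.33/374.33 ≈ 207 Hz.

207 Hz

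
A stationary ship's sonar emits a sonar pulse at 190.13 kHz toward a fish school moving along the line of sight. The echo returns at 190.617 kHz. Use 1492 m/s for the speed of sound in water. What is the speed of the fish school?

Double Doppler shift off a moving reflector: f₂ = f₀ · (v + u)/(v − u) (u > 0 toward emitter).
Rearranging, u = v · (f₂ − f₀)/(f₂ + f₀) = 1492 × 0.487/380.747 ≈ 1.91 m/s.
So the fish school is moving at 1.91 m/s toward the emitter.

1.91 m/s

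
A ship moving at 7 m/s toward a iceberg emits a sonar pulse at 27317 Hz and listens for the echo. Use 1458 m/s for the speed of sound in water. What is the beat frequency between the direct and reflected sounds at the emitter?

264 Hz

The iceberg receives the sound from a moving source: f₁ = f₀ · v/(v − v_e) = 27317 × 1458/1451 ≈ 27449 Hz.
On the return leg the ship is a moving observer: f₂ = f₁ · (v + v_e)/v = 27449 × 1465/1458 ≈ 27581 Hz.
Beat against the emitted tone: |f₂ − f₀| = 2v_e·f₀/(v − v_e) = 2 × 7 × 27317/1451 ≈ 264 Hz.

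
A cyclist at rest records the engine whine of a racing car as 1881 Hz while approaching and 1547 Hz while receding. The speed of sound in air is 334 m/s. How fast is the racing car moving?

f₁/f₂ = (v + v_s)/(v − v_s), so v_s = v · (f₁ − f₂)/(f₁ + f₂).
v_s = 334 × (1881 − 1547)/(1881 + 1547) = 334 × 334/3428 ≈ 33 m/s.

33 m/s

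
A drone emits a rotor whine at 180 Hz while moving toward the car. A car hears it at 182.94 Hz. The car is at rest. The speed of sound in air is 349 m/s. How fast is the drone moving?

5.6 m/s

f' = f · v/(v − v_s) ⇒ v_s = v · |1 − f/f'|.
v_s = 349 × |1 − 180/182.94| = 349 × 0.01607 ≈ 5.6 m/s.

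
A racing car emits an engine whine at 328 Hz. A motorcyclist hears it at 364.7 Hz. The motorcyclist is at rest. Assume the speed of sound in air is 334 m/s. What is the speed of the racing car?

f' > f, so the racing car is approaching.
f' = f · v/(v − v_s) ⇒ v_s = v · |1 − f/f'|.
v_s = 334 × |1 − 328/364.7| = 334 × 0.1006 ≈ 34 m/s.

34 m/s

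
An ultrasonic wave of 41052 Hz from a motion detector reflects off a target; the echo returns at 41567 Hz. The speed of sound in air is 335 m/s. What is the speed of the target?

2.09 m/s

Double Doppler shift off a moving reflector: f₂ = f₀ · (v + u)/(v − u) (u > 0 toward emitter).
Rearranging, u = v · (f₂ − f₀)/(f₂ + f₀) = 335 × 515/82619 ≈ 2.09 m/s.
So the target is moving at 2.09 m/s toward the emitter.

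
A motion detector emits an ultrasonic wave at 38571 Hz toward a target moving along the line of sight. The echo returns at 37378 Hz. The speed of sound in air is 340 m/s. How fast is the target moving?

5.3 m/s

Double Doppler shift off a moving reflector: f₂ = f₀ · (v + u)/(v − u) (u > 0 toward emitter).
Rearranging, u = v · (f₂ − f₀)/(f₂ + f₀) = 340 × -1193/75949 ≈ -5.3 m/s.
So the target is moving at 5.3 m/s away from the emitter.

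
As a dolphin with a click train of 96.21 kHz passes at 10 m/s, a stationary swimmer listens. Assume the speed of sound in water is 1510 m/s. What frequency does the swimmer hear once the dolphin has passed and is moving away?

95.6 kHz

Receding: f₂ = f · v/(v + v_s) = 96.21 × 1510/1520 ≈ 95.6 kHz.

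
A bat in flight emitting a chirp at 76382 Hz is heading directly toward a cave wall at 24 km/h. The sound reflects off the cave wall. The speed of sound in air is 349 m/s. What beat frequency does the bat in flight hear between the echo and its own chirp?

2975 Hz

24 km/h = 6.667 m/s.
The cave wall receives the sound from a moving source: f₁ = f₀ · v/(v − v_e) = 76382 × 349/342.33 ≈ 77869 Hz.
On the return leg the bat in flight is a moving observer: f₂ = f₁ · (v + v_e)/v = 77869 × 355.67/349 ≈ 79357 Hz.
Beat against the emitted tone: |f₂ − f₀| = 2v_e·f₀/(v − v_e) = 2 × 6.667 × 76382/342.33 ≈ 2975 Hz.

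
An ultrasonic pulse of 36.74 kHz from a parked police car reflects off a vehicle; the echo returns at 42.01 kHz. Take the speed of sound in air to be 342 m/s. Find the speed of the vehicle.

22.9 m/s

Double Doppler shift off a moving reflector: f₂ = f₀ · (v + u)/(v − u) (u > 0 toward emitter).
Rearranging, u = v · (f₂ − f₀)/(f₂ + f₀) = 342 × 5.27/78.75 ≈ 22.9 m/s.
So the vehicle is moving at 22.9 m/s toward the emitter.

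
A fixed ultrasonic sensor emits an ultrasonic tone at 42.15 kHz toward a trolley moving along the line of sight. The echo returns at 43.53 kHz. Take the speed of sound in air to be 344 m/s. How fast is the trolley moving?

5.5 m/s

Double Doppler shift off a moving reflector: f₂ = f₀ · (v + u)/(v − u) (u > 0 toward emitter).
Rearranging, u = v · (f₂ − f₀)/(f₂ + f₀) = 344 × 1.38/85.68 ≈ 5.5 m/s.
So the trolley is moving at 5.5 m/s toward the emitter.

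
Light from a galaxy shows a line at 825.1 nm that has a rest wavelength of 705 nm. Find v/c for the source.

0.156

λ'/λ₀ = 1.1704 > 1 (redshift), so the source is receding.
λ'/λ₀ = √((1 + β)/(1 − β)) for a receding source ⇒ β = (r² − 1)/(r² + 1) with r = λ'/λ₀.
β = (1.3697 − 1)/(1.3697 + 1) ≈ 0.156.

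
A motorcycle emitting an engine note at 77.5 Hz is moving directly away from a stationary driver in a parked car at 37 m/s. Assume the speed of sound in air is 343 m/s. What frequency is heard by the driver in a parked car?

Only the source moves, away from the listener, so f' = f · v/(v + v_s).
f' = 77.5 × 343/(343 + 37) = 77.5 × 343/380 ≈ 70 Hz.

70 Hz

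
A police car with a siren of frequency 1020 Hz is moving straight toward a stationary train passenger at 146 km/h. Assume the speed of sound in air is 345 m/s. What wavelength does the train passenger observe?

146 km/h = 40.56 m/s.
Only the source moves, toward the listener, so f' = f · v/(v − v_s).
f' = 1020 × 345/(345 − 40.56) ≈ 1156 Hz.
λ' = v/f' = 345/1155.88 ≈ 29.8 cm.

29.8 cm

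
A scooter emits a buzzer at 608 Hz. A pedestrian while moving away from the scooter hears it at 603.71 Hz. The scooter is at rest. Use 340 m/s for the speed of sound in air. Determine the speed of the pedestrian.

2.40 m/s

f' = f · (v − v_o)/v ⇒ v_o = v · |f'/f − 1|.
v_o = 340 × |603.71/608 − 1| = 340 × 0.007056 ≈ 2.40 m/s.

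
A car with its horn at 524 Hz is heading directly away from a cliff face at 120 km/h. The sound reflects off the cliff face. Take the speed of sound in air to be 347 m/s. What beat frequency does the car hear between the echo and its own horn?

92 Hz

120 km/h = 33.33 m/s.
The cliff face receives the sound from a moving source: f₁ = f₀ · v/(v + v_e) = 524 × 347/380.33 ≈ 478.1 Hz.
On the return leg the car is a moving observer: f₂ = f₁ · (v − v_e)/v = 478.1 × 313.67/347 ≈ 432.2 Hz.
Equivalently f₂ = f₀ · (v − v_e)/(v + v_e).
Beat against the emitted tone: |f₂ − f₀| = 2v_e·f₀/(v + v_e) = 2 × 33.33 × 524/380.33 ≈ 92 Hz.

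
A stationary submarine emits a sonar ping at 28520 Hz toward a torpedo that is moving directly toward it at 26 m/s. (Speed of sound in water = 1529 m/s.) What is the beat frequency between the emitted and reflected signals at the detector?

987 Hz

The torpedo first receives the wave as a moving observer: f₁ = f₀ · (v + u)/v = 28520 × (1529 + 26)/1529 ≈ 29005 Hz.
On reflection it acts as a source moving toward the stationary detector: f₂ = f₁ · v/(v − u) = 29005 × 1529/1503 ≈ 29507 Hz.
Beat frequency: |f₂ − f₀| = 2u·f₀/(v − u) = 2 × 26 × 28520/1503 ≈ 987 Hz.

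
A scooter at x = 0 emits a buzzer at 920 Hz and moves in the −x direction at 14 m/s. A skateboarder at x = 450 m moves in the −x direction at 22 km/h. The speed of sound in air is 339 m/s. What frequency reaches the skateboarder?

899 Hz

22 km/h = 6.111 m/s.
The observer lies on the +x side, so the source is heading away from the observer and the observer is heading toward the source.
With source receding and observer approaching, f' = f · (v + v_o)/(v + v_s).
f' = 920 × (339 + 6.111)/(339 + 14) = 920 × 345.11/353 ≈ 899 Hz.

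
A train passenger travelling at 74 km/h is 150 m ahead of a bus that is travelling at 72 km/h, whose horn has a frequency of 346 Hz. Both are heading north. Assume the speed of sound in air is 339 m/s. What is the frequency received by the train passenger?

345 Hz

72 km/h = 20 m/s; 74 km/h = 20.56 m/s.
The train passenger is ahead, so the bus is moving toward it while the train passenger is moving away from the bus.
General Doppler shift: f' = f · (v − v_o)/(v − v_s).
f' = 346 × (339 − 20.56)/(339 − 20) = 346 × 318.44/319 ≈ 345 Hz.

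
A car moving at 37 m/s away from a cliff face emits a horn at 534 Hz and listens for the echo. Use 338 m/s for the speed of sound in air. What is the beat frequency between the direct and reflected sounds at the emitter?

105 Hz

The cliff face receives the sound from a moving source: f₁ = f₀ · v/(v + v_e) = 534 × 338/375 ≈ 481.3 Hz.
On the return leg the car is a moving observer: f₂ = f₁ · (v − v_e)/v = 481.3 × 301/338 ≈ 428.6 Hz.
Equivalently f₂ = f₀ · (v − v_e)/(v + v_e).
Beat against the emitted tone: |f₂ − f₀| = 2v_e·f₀/(v + v_e) = 2 × 37 × 534/375 ≈ 105 Hz.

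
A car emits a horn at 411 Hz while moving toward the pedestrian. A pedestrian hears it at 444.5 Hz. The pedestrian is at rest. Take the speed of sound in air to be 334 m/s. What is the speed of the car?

f' = f · v/(v − v_s) ⇒ v_s = v · |1 − f/f'|.
v_s = 334 × |1 − 411/444.5| = 334 × 0.07537 ≈ 25 m/s.

25 m/s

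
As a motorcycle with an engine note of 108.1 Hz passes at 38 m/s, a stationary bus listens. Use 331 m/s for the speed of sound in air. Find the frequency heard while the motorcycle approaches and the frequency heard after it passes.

122 Hz approaching; 97 Hz receding

Approaching: f₁ = f · v/(v − v_s) = 108.1 × 331/293 ≈ 122 Hz.
Receding: f₂ = f · v/(v + v_s) = 108.1 × 331/369 ≈ 97 Hz.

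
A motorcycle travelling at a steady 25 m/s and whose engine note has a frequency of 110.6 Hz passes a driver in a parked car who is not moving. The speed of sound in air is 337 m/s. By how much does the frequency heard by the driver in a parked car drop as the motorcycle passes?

16.5 Hz

Approaching: f₁ = f · v/(v − v_s) = 110.6 × 337/312 ≈ 119.5 Hz.
Receding: f₂ = f · v/(v + v_s) = 110.6 × 337/362 ≈ 103.0 Hz.
Drop: f₁ − f₂ = 2f·v·v_s/(v² − v_s²) = 2 × 110.6 × 337 × 25/(337² − 25²) ≈ 16.5 Hz.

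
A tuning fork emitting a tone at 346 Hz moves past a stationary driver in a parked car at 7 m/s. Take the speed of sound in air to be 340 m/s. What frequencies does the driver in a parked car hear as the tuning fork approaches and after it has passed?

Approaching: f₁ = f · v/(v − v_s) = 346 × 340/333 ≈ 353 Hz.
Receding: f₂ = f · v/(v + v_s) = 346 × 340/347 ≈ 339 Hz.

353 Hz approaching; 339 Hz receding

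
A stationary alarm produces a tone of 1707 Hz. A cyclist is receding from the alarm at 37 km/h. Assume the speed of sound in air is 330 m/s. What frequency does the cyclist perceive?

1654 Hz

37 km/h = 10.28 m/s.
Moving observer, stationary source: f' = f · (v − v_o)/v.
f' = 1707 × (330 − 10.28)/330 = 1707 × 319.72/330 ≈ 1654 Hz.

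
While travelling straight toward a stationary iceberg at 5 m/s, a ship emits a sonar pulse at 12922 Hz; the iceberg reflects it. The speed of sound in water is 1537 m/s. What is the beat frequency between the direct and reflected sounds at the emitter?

84 Hz

The iceberg receives the sound from a moving source: f₁ = f₀ · v/(v − v_e) = 12922 × 1537/1532 ≈ 12964.2 Hz.
On the return leg the ship is a moving observer: f₂ = f₁ · (v + v_e)/v = 12964.2 × 1542/1537 ≈ 13006.3 Hz.
Equivalently f₂ = f₀ · (v + v_e)/(v − v_e).
Beat against the emitted tone: |f₂ − f₀| = 2v_e·f₀/(v − v_e) = 2 × 5 × 12922/1532 ≈ 84 Hz.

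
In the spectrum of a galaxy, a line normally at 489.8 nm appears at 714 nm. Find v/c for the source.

0.360c

λ'/λ₀ = 1.4577 > 1 (redshift), so the source is receding.
λ'/λ₀ = √((1 + β)/(1 − β)) for a receding source ⇒ β = (r² − 1)/(r² + 1) with r = λ'/λ₀.
β = (2.1250 − 1)/(2.1250 + 1) ≈ 0.360.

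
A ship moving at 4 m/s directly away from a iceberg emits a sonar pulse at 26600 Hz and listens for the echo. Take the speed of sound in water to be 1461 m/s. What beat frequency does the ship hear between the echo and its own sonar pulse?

The iceberg receives the sound from a moving source: f₁ = f₀ · v/(v + v_e) = 26600 × 1461/1465 ≈ 26527.4 Hz.
On the return leg the ship is a moving observer: f₂ = f₁ · (v − v_e)/v = 26527.4 × 1457/1461 ≈ 26454.7 Hz.
Equivalently f₂ = f₀ · (v − v_e)/(v + v_e).
Beat against the emitted tone: |f₂ − f₀| = 2v_e·f₀/(v + v_e) = 2 × 4 × 26600/1465 ≈ 145 Hz.

145 Hz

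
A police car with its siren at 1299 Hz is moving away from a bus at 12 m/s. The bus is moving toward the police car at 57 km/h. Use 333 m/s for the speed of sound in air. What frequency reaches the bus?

1313 Hz

57 km/h = 15.83 m/s.
Both move, so f' = f · (v + v_o)/(v + v_s).
f' = 1299 × (333 + 15.83)/(333 + 12) = 1299 × 348.83/345 ≈ 1313 Hz.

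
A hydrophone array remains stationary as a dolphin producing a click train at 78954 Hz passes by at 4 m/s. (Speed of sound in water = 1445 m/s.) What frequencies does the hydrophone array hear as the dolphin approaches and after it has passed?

79173 Hz approaching; 78736 Hz receding

Approaching: f₁ = f · v/(v − v_s) = 78954 × 1445/1441 ≈ 79173 Hz.
Receding: f₂ = f · v/(v + v_s) = 78954 × 1445/1449 ≈ 78736 Hz.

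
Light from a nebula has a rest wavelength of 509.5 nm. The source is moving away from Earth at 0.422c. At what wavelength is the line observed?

Relativistic Doppler for wavelength: λ' = λ₀ · √((1 + β)/(1 − β)).
λ' = 509.5 × √(1.4220/0.5780) = 509.5 × 1.56850 ≈ 799.2 nm.

799.2 nm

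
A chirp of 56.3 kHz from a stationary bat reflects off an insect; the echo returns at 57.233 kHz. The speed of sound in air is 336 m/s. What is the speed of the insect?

2.76 m/s

Double Doppler shift off a moving reflector: f₂ = f₀ · (v + u)/(v − u) (u > 0 toward emitter).
Rearranging, u = v · (f₂ − f₀)/(f₂ + f₀) = 336 × 0.933/113.533 ≈ 2.76 m/s.
So the insect is moving at 2.76 m/s toward the emitter.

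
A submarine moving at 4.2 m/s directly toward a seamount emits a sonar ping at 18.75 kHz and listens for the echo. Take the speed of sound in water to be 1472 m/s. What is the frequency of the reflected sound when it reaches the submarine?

The seamount receives the sound from a moving source: f₁ = f₀ · v/(v − v_e) = 18.75 × 1472/1467.8 ≈ 18.80 kHz.
On the return leg the submarine is a moving observer: f₂ = f₁ · (v + v_e)/v = 18.80 × 1476.2/1472 ≈ 18.86 kHz.

18.86 kHz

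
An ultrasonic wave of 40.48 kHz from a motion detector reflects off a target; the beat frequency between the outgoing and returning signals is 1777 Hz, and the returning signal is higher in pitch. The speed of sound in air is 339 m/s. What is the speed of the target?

Double Doppler shift off a moving reflector: f₂ = f₀ · (v + u)/(v − u) (u > 0 toward emitter).
Returning signal is higher, so f₂ = f₀ + Δf = 40480 + 1777 = 42257 Hz.
Rearranging, u = v · (f₂ − f₀)/(f₂ + f₀) = 339 × 1777/82737 ≈ 7.3 m/s.
So the target is moving at 7.3 m/s toward the emitter.

7.3 m/s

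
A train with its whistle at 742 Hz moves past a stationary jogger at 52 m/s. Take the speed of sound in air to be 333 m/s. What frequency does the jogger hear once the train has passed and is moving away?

642 Hz

Receding: f₂ = f · v/(v + v_s) = 742 × 333/385 ≈ 642 Hz.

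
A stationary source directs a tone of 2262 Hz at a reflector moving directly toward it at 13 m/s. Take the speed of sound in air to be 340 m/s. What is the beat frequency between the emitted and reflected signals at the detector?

The reflector first receives the wave as a moving observer: f₁ = f₀ · (v + u)/v = 2262 × (340 + 13)/340 ≈ 2348.5 Hz.
On reflection it acts as a source moving toward the stationary detector: f₂ = f₁ · v/(v − u) = 2348.5 × 340/327 ≈ 2441.9 Hz.
Beat frequency: |f₂ − f₀| = 2u·f₀/(v − u) = 2 × 13 × 2262/327 ≈ 180 Hz.

180 Hz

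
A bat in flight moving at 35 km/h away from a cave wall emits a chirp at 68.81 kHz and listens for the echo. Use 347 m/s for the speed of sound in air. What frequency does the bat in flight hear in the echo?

35 km/h = 9.722 m/s.
The cave wall receives the sound from a moving source: f₁ = f₀ · v/(v + v_e) = 68.81 × 347/356.72 ≈ 66.9 kHz.
On the return leg the bat in flight is a moving observer: f₂ = f₁ · (v − v_e)/v = 66.9 × 337.28/347 ≈ 65.1 kHz.

65.1 kHz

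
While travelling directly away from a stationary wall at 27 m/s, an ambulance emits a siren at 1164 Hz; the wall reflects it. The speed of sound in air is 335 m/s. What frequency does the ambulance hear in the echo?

The wall receives the sound from a moving source: f₁ = f₀ · v/(v + v_e) = 1164 × 335/362 ≈ 1077 Hz.
On the return leg the ambulance is a moving observer: f₂ = f₁ · (v − v_e)/v = 1077 × 308/335 ≈ 990 Hz.

990 Hz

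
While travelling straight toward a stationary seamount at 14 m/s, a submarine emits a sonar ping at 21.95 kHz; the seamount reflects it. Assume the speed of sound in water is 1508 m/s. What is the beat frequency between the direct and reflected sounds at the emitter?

411 Hz

The seamount receives the sound from a moving source: f₁ = f₀ · v/(v − v_e) = 21.95 × 1508/1494 ≈ 22.156 kHz.
On the return leg the submarine is a moving observer: f₂ = f₁ · (v + v_e)/v = 22.156 × 1522/1508 ≈ 22.361 kHz.
Equivalently f₂ = f₀ · (v + v_e)/(v − v_e).
Beat against the emitted tone (with f₀ = 21950 Hz): |f₂ − f₀| = 2v_e·f₀/(v − v_e) = 2 × 14 × 21950/1494 ≈ 411 Hz.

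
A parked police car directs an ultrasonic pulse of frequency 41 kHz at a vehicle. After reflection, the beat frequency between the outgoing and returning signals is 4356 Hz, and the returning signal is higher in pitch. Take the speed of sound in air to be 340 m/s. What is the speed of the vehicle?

17.2 m/s

Double Doppler shift off a moving reflector: f₂ = f₀ · (v + u)/(v − u) (u > 0 toward emitter).
Returning signal is higher, so f₂ = f₀ + Δf = 41000 + 4356 = 45356 Hz.
Rearranging, u = v · (f₂ − f₀)/(f₂ + f₀) = 340 × 4356/86356 ≈ 17.2 m/s.
So the vehicle is moving at 17.2 m/s toward the emitter.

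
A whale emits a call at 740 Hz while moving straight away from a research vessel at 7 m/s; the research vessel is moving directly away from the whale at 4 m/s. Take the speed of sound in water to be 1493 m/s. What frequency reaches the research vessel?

With source receding and observer receding, f' = f · (v − v_o)/(v + v_s).
f' = 740 × (1493 − 4)/(1493 + 7) = 740 × 1489/1500 ≈ 735 Hz.

735 Hz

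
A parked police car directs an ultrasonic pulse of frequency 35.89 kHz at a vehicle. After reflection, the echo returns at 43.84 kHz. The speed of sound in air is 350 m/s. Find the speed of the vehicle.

Double Doppler shift off a moving reflector: f₂ = f₀ · (v + u)/(v − u) (u > 0 toward emitter).
Rearranging, u = v · (f₂ − f₀)/(f₂ + f₀) = 350 × 7.95/79.73 ≈ 35 m/s.
So the vehicle is moving at 35 m/s toward the emitter.

35 m/s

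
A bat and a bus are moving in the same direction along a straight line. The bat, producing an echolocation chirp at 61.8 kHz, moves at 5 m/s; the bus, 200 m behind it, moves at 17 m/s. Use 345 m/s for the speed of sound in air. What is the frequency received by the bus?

The bus is behind, so the bat is moving away from it while the bus is moving toward the bat.
Both move, so f' = f · (v + v_o)/(v + v_s).
f' = 61.8 × (345 + 17)/(345 + 5) = 61.8 × 362/350 ≈ 63.9 kHz.

63.9 kHz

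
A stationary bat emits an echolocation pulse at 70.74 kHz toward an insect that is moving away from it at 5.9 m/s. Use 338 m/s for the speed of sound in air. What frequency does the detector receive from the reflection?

68.3 kHz

At the insect (a moving observer), f₁ = f₀ · (v − u)/v = 70.74 × 332.1/338 ≈ 69.5 kHz.
The reflection then acts as a moving source: f₂ = f₁ · v/(v + u) ≈ 68.3 kHz.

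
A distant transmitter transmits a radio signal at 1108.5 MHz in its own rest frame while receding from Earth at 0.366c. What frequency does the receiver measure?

755.2 MHz

Relativistic Doppler for frequency: f' = f₀ · √((1 − β)/(1 + β)).
f' = 1108.5 × √(0.6340/1.3660) = 1108.5 × 0.68127 ≈ 755.2 MHz.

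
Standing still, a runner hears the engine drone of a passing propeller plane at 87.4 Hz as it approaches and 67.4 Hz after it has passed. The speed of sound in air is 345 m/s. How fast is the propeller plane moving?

f₁/f₂ = (v + v_s)/(v − v_s), so v_s = v · (f₁ − f₂)/(f₁ + f₂).
v_s = 345 × (87.4 − 67.4)/(87.4 + 67.4) = 345 × 20.0/154.8 ≈ 45 m/s.

45 m/s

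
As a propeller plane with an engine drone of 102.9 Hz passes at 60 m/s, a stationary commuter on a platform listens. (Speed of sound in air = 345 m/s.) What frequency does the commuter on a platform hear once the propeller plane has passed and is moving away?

Receding: f₂ = f · v/(v + v_s) = 102.9 × 345/405 ≈ 88 Hz.

88 Hz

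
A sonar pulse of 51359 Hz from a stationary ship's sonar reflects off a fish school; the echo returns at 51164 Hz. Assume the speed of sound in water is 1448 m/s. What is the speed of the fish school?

Double Doppler shift off a moving reflector: f₂ = f₀ · (v + u)/(v − u) (u > 0 toward emitter).
Rearranging, u = v · (f₂ − f₀)/(f₂ + f₀) = 1448 × -195/102523 ≈ -2.75 m/s.
So the fish school is moving at 2.75 m/s away from the emitter.

2.75 m/s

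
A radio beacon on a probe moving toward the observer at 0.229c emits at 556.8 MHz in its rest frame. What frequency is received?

703.0 MHz

Relativistic Doppler for frequency: f' = f₀ · √((1 + β)/(1 − β)).
f' = 556.8 × √(1.2290/0.7710) = 556.8 × 1.26255 ≈ 703.0 MHz.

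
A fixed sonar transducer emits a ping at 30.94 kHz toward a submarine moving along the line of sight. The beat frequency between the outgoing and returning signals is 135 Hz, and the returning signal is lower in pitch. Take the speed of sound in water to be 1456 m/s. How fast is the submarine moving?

3.2 m/s

Double Doppler shift off a moving reflector: f₂ = f₀ · (v + u)/(v − u) (u > 0 toward emitter).
Returning signal is lower, so f₂ = f₀ − Δf = 30940 − 135 = 30805 Hz.
Rearranging, u = v · (f₂ − f₀)/(f₂ + f₀) = 1456 × -135/61745 ≈ -3.2 m/s.
So the submarine is moving at 3.2 m/s away from the emitter.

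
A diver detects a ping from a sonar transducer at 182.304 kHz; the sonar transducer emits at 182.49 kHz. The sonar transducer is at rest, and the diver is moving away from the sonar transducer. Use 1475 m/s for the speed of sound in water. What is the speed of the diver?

1.50 m/s

f' = f · (v − v_o)/v ⇒ v_o = v · |f'/f − 1|.
v_o = 1475 × |182.304/182.49 − 1| = 1475 × 0.001019 ≈ 1.50 m/s.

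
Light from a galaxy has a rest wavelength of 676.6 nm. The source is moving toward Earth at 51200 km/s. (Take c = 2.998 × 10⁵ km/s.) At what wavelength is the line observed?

β = v/c = 51200/299800 = 0.1708.
Relativistic Doppler for wavelength: λ' = λ₀ · √((1 − β)/(1 + β)).
λ' = 676.6 × √(0.8292/1.1708) = 676.6 × 0.84158 ≈ 569.4 nm.

569.4 nm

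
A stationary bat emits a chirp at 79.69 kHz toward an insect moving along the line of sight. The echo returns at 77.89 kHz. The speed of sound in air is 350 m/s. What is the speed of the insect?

4.0 m/s

Double Doppler shift off a moving reflector: f₂ = f₀ · (v + u)/(v − u) (u > 0 toward emitter).
Rearranging, u = v · (f₂ − f₀)/(f₂ + f₀) = 350 × -1.80/157.58 ≈ -4.0 m/s.
So the insect is moving at 4.0 m/s away from the emitter.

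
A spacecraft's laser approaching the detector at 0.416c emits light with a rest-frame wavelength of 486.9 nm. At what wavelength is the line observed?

Relativistic Doppler for wavelength: λ' = λ₀ · √((1 − β)/(1 + β)).
λ' = 486.9 × √(0.5840/1.4160) = 486.9 × 0.64221 ≈ 312.7 nm.

312.7 nm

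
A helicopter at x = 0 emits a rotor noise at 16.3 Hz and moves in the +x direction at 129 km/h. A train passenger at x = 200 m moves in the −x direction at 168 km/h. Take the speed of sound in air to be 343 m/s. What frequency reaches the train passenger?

20.7 Hz

129 km/h = 35.83 m/s; 168 km/h = 46.67 m/s.
The observer lies on the +x side, so the source is heading toward the observer and the observer is heading toward the source.
General Doppler shift: f' = f · (v + v_o)/(v − v_s).
f' = 16.3 × (343 + 46.67)/(343 − 35.83) = 16.3 × 389.67/307.17 ≈ 20.7 Hz.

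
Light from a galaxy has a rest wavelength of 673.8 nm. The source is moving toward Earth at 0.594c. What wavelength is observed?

340.1 nm

Relativistic Doppler for wavelength: λ' = λ₀ · √((1 − β)/(1 + β)).
λ' = 673.8 × √(0.4060/1.5940) = 673.8 × 0.50468 ≈ 340.1 nm.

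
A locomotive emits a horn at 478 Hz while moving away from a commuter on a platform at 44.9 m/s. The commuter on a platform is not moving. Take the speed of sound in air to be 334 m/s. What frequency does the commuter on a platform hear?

Moving source, stationary observer: f' = f · v/(v + v_s) since the source is receding.
f' = 478 × 334/(334 + 44.9) = 478 × 334/378.9 ≈ 421 Hz.

421 Hz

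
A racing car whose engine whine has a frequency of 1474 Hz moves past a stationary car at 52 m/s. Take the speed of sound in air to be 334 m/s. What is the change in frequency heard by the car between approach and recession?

470 Hz

Approaching: f₁ = f · v/(v − v_s) = 1474 × 334/282 ≈ 1746 Hz.
Receding: f₂ = f · v/(v + v_s) = 1474 × 334/386 ≈ 1275 Hz.
Drop: f₁ − f₂ = 2f·v·v_s/(v² − v_s²) = 2 × 1474 × 334 × 52/(334² − 52²) ≈ 470 Hz.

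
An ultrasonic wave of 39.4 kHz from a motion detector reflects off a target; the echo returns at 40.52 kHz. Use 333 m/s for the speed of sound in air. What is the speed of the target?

Double Doppler shift off a moving reflector: f₂ = f₀ · (v + u)/(v − u) (u > 0 toward emitter).
Rearranging, u = v · (f₂ − f₀)/(f₂ + f₀) = 333 × 1.12/79.92 ≈ 4.7 m/s.
So the target is moving at 4.7 m/s toward the emitter.

4.7 m/s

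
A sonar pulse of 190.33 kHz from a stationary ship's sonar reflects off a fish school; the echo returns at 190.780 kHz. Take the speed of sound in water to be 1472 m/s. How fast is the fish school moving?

1.74 m/s

Double Doppler shift off a moving reflector: f₂ = f₀ · (v + u)/(v − u) (u > 0 toward emitter).
Rearranging, u = v · (f₂ − f₀)/(f₂ + f₀) = 1472 × 0.450/381.110 ≈ 1.74 m/s.
So the fish school is moving at 1.74 m/s toward the emitter.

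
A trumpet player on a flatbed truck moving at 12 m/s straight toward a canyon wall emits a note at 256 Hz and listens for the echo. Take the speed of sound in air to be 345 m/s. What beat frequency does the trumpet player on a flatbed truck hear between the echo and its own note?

The canyon wall receives the sound from a moving source: f₁ = f₀ · v/(v − v_e) = 256 × 345/333 ≈ 265.23 Hz.
On the return leg the trumpet player on a flatbed truck is a moving observer: f₂ = f₁ · (v + v_e)/v = 265.23 × 357/345 ≈ 274.45 Hz.
Beat against the emitted tone: |f₂ − f₀| = 2v_e·f₀/(v − v_e) = 2 × 12 × 256/333 ≈ 18.5 Hz.

18.5 Hz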